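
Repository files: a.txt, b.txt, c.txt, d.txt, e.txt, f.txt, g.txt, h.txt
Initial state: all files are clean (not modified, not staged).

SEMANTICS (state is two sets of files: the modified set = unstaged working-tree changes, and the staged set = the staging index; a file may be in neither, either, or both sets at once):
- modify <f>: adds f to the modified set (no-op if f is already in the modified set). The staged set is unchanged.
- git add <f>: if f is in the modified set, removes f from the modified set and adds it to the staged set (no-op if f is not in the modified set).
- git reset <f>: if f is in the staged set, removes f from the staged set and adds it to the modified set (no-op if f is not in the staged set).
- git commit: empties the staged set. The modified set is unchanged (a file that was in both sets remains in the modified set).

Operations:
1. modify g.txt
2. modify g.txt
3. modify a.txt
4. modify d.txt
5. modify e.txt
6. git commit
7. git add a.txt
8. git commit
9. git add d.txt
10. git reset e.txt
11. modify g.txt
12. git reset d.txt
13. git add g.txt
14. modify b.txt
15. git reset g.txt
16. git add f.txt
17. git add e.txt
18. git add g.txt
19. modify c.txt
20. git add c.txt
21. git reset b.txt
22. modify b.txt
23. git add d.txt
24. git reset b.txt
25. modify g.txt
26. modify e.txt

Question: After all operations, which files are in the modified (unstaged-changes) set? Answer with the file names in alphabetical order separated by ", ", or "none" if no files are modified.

After op 1 (modify g.txt): modified={g.txt} staged={none}
After op 2 (modify g.txt): modified={g.txt} staged={none}
After op 3 (modify a.txt): modified={a.txt, g.txt} staged={none}
After op 4 (modify d.txt): modified={a.txt, d.txt, g.txt} staged={none}
After op 5 (modify e.txt): modified={a.txt, d.txt, e.txt, g.txt} staged={none}
After op 6 (git commit): modified={a.txt, d.txt, e.txt, g.txt} staged={none}
After op 7 (git add a.txt): modified={d.txt, e.txt, g.txt} staged={a.txt}
After op 8 (git commit): modified={d.txt, e.txt, g.txt} staged={none}
After op 9 (git add d.txt): modified={e.txt, g.txt} staged={d.txt}
After op 10 (git reset e.txt): modified={e.txt, g.txt} staged={d.txt}
After op 11 (modify g.txt): modified={e.txt, g.txt} staged={d.txt}
After op 12 (git reset d.txt): modified={d.txt, e.txt, g.txt} staged={none}
After op 13 (git add g.txt): modified={d.txt, e.txt} staged={g.txt}
After op 14 (modify b.txt): modified={b.txt, d.txt, e.txt} staged={g.txt}
After op 15 (git reset g.txt): modified={b.txt, d.txt, e.txt, g.txt} staged={none}
After op 16 (git add f.txt): modified={b.txt, d.txt, e.txt, g.txt} staged={none}
After op 17 (git add e.txt): modified={b.txt, d.txt, g.txt} staged={e.txt}
After op 18 (git add g.txt): modified={b.txt, d.txt} staged={e.txt, g.txt}
After op 19 (modify c.txt): modified={b.txt, c.txt, d.txt} staged={e.txt, g.txt}
After op 20 (git add c.txt): modified={b.txt, d.txt} staged={c.txt, e.txt, g.txt}
After op 21 (git reset b.txt): modified={b.txt, d.txt} staged={c.txt, e.txt, g.txt}
After op 22 (modify b.txt): modified={b.txt, d.txt} staged={c.txt, e.txt, g.txt}
After op 23 (git add d.txt): modified={b.txt} staged={c.txt, d.txt, e.txt, g.txt}
After op 24 (git reset b.txt): modified={b.txt} staged={c.txt, d.txt, e.txt, g.txt}
After op 25 (modify g.txt): modified={b.txt, g.txt} staged={c.txt, d.txt, e.txt, g.txt}
After op 26 (modify e.txt): modified={b.txt, e.txt, g.txt} staged={c.txt, d.txt, e.txt, g.txt}

Answer: b.txt, e.txt, g.txt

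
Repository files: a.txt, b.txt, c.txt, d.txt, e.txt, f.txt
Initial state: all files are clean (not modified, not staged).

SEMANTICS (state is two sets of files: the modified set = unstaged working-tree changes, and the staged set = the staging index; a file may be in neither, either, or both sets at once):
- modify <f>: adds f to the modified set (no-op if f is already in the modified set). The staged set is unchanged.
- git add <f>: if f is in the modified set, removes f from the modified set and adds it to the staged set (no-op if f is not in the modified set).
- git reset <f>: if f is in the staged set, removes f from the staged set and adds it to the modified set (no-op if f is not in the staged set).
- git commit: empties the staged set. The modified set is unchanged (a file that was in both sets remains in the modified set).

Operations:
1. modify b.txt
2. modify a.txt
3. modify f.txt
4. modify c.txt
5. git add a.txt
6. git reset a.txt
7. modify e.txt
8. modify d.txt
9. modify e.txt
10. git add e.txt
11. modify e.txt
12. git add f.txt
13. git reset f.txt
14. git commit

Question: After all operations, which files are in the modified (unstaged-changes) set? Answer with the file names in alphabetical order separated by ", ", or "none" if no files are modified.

Answer: a.txt, b.txt, c.txt, d.txt, e.txt, f.txt

Derivation:
After op 1 (modify b.txt): modified={b.txt} staged={none}
After op 2 (modify a.txt): modified={a.txt, b.txt} staged={none}
After op 3 (modify f.txt): modified={a.txt, b.txt, f.txt} staged={none}
After op 4 (modify c.txt): modified={a.txt, b.txt, c.txt, f.txt} staged={none}
After op 5 (git add a.txt): modified={b.txt, c.txt, f.txt} staged={a.txt}
After op 6 (git reset a.txt): modified={a.txt, b.txt, c.txt, f.txt} staged={none}
After op 7 (modify e.txt): modified={a.txt, b.txt, c.txt, e.txt, f.txt} staged={none}
After op 8 (modify d.txt): modified={a.txt, b.txt, c.txt, d.txt, e.txt, f.txt} staged={none}
After op 9 (modify e.txt): modified={a.txt, b.txt, c.txt, d.txt, e.txt, f.txt} staged={none}
After op 10 (git add e.txt): modified={a.txt, b.txt, c.txt, d.txt, f.txt} staged={e.txt}
After op 11 (modify e.txt): modified={a.txt, b.txt, c.txt, d.txt, e.txt, f.txt} staged={e.txt}
After op 12 (git add f.txt): modified={a.txt, b.txt, c.txt, d.txt, e.txt} staged={e.txt, f.txt}
After op 13 (git reset f.txt): modified={a.txt, b.txt, c.txt, d.txt, e.txt, f.txt} staged={e.txt}
After op 14 (git commit): modified={a.txt, b.txt, c.txt, d.txt, e.txt, f.txt} staged={none}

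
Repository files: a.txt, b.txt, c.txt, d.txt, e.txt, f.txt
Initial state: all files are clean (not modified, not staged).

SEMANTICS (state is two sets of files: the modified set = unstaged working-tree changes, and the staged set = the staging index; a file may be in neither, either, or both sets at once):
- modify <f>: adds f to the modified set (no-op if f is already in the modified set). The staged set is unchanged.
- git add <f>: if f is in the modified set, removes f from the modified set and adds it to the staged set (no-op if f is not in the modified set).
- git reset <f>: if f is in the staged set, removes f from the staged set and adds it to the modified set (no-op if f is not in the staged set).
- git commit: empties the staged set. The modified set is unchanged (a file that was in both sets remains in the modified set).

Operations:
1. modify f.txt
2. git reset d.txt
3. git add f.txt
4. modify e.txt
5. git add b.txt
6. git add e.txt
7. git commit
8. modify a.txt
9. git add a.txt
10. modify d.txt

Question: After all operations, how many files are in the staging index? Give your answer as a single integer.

After op 1 (modify f.txt): modified={f.txt} staged={none}
After op 2 (git reset d.txt): modified={f.txt} staged={none}
After op 3 (git add f.txt): modified={none} staged={f.txt}
After op 4 (modify e.txt): modified={e.txt} staged={f.txt}
After op 5 (git add b.txt): modified={e.txt} staged={f.txt}
After op 6 (git add e.txt): modified={none} staged={e.txt, f.txt}
After op 7 (git commit): modified={none} staged={none}
After op 8 (modify a.txt): modified={a.txt} staged={none}
After op 9 (git add a.txt): modified={none} staged={a.txt}
After op 10 (modify d.txt): modified={d.txt} staged={a.txt}
Final staged set: {a.txt} -> count=1

Answer: 1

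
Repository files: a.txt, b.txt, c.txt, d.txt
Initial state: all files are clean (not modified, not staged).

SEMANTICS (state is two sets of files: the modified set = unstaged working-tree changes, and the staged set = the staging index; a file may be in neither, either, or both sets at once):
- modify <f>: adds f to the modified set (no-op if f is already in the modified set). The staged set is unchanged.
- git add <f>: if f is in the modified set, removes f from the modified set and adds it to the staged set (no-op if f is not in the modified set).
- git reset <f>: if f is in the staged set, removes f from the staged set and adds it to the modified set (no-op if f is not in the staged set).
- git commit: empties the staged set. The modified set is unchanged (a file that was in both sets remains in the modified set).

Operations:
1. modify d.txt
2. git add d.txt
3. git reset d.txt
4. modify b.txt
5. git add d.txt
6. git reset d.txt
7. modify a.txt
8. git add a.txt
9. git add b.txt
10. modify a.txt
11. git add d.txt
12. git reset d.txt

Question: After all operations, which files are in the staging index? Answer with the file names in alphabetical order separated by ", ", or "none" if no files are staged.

Answer: a.txt, b.txt

Derivation:
After op 1 (modify d.txt): modified={d.txt} staged={none}
After op 2 (git add d.txt): modified={none} staged={d.txt}
After op 3 (git reset d.txt): modified={d.txt} staged={none}
After op 4 (modify b.txt): modified={b.txt, d.txt} staged={none}
After op 5 (git add d.txt): modified={b.txt} staged={d.txt}
After op 6 (git reset d.txt): modified={b.txt, d.txt} staged={none}
After op 7 (modify a.txt): modified={a.txt, b.txt, d.txt} staged={none}
After op 8 (git add a.txt): modified={b.txt, d.txt} staged={a.txt}
After op 9 (git add b.txt): modified={d.txt} staged={a.txt, b.txt}
After op 10 (modify a.txt): modified={a.txt, d.txt} staged={a.txt, b.txt}
After op 11 (git add d.txt): modified={a.txt} staged={a.txt, b.txt, d.txt}
After op 12 (git reset d.txt): modified={a.txt, d.txt} staged={a.txt, b.txt}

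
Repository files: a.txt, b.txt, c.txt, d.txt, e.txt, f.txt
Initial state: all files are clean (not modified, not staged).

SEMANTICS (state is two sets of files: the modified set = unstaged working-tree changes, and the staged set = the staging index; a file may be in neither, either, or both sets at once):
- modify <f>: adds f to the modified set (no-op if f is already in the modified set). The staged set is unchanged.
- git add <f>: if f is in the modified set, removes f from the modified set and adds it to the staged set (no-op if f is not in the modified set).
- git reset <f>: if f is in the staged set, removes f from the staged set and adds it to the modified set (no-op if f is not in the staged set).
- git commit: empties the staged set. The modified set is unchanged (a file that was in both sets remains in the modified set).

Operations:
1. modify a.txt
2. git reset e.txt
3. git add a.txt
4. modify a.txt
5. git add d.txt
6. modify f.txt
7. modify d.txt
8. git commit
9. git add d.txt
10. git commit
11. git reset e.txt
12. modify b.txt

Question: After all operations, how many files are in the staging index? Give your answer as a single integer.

Answer: 0

Derivation:
After op 1 (modify a.txt): modified={a.txt} staged={none}
After op 2 (git reset e.txt): modified={a.txt} staged={none}
After op 3 (git add a.txt): modified={none} staged={a.txt}
After op 4 (modify a.txt): modified={a.txt} staged={a.txt}
After op 5 (git add d.txt): modified={a.txt} staged={a.txt}
After op 6 (modify f.txt): modified={a.txt, f.txt} staged={a.txt}
After op 7 (modify d.txt): modified={a.txt, d.txt, f.txt} staged={a.txt}
After op 8 (git commit): modified={a.txt, d.txt, f.txt} staged={none}
After op 9 (git add d.txt): modified={a.txt, f.txt} staged={d.txt}
After op 10 (git commit): modified={a.txt, f.txt} staged={none}
After op 11 (git reset e.txt): modified={a.txt, f.txt} staged={none}
After op 12 (modify b.txt): modified={a.txt, b.txt, f.txt} staged={none}
Final staged set: {none} -> count=0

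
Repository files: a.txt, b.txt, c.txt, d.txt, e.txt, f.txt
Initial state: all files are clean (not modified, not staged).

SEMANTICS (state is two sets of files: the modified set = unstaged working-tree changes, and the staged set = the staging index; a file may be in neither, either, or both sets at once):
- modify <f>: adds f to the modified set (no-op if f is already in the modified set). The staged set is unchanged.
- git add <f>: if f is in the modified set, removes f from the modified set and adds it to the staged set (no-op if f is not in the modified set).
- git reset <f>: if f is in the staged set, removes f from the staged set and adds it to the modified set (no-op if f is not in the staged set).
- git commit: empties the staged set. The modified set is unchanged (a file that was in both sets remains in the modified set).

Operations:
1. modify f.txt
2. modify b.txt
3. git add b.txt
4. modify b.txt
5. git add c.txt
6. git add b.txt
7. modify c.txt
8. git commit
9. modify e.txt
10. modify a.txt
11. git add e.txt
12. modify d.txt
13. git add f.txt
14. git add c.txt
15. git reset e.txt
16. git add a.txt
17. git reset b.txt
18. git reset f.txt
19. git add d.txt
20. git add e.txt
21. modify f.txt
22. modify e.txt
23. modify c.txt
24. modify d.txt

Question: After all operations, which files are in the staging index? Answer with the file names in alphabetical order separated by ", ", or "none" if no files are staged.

After op 1 (modify f.txt): modified={f.txt} staged={none}
After op 2 (modify b.txt): modified={b.txt, f.txt} staged={none}
After op 3 (git add b.txt): modified={f.txt} staged={b.txt}
After op 4 (modify b.txt): modified={b.txt, f.txt} staged={b.txt}
After op 5 (git add c.txt): modified={b.txt, f.txt} staged={b.txt}
After op 6 (git add b.txt): modified={f.txt} staged={b.txt}
After op 7 (modify c.txt): modified={c.txt, f.txt} staged={b.txt}
After op 8 (git commit): modified={c.txt, f.txt} staged={none}
After op 9 (modify e.txt): modified={c.txt, e.txt, f.txt} staged={none}
After op 10 (modify a.txt): modified={a.txt, c.txt, e.txt, f.txt} staged={none}
After op 11 (git add e.txt): modified={a.txt, c.txt, f.txt} staged={e.txt}
After op 12 (modify d.txt): modified={a.txt, c.txt, d.txt, f.txt} staged={e.txt}
After op 13 (git add f.txt): modified={a.txt, c.txt, d.txt} staged={e.txt, f.txt}
After op 14 (git add c.txt): modified={a.txt, d.txt} staged={c.txt, e.txt, f.txt}
After op 15 (git reset e.txt): modified={a.txt, d.txt, e.txt} staged={c.txt, f.txt}
After op 16 (git add a.txt): modified={d.txt, e.txt} staged={a.txt, c.txt, f.txt}
After op 17 (git reset b.txt): modified={d.txt, e.txt} staged={a.txt, c.txt, f.txt}
After op 18 (git reset f.txt): modified={d.txt, e.txt, f.txt} staged={a.txt, c.txt}
After op 19 (git add d.txt): modified={e.txt, f.txt} staged={a.txt, c.txt, d.txt}
After op 20 (git add e.txt): modified={f.txt} staged={a.txt, c.txt, d.txt, e.txt}
After op 21 (modify f.txt): modified={f.txt} staged={a.txt, c.txt, d.txt, e.txt}
After op 22 (modify e.txt): modified={e.txt, f.txt} staged={a.txt, c.txt, d.txt, e.txt}
After op 23 (modify c.txt): modified={c.txt, e.txt, f.txt} staged={a.txt, c.txt, d.txt, e.txt}
After op 24 (modify d.txt): modified={c.txt, d.txt, e.txt, f.txt} staged={a.txt, c.txt, d.txt, e.txt}

Answer: a.txt, c.txt, d.txt, e.txt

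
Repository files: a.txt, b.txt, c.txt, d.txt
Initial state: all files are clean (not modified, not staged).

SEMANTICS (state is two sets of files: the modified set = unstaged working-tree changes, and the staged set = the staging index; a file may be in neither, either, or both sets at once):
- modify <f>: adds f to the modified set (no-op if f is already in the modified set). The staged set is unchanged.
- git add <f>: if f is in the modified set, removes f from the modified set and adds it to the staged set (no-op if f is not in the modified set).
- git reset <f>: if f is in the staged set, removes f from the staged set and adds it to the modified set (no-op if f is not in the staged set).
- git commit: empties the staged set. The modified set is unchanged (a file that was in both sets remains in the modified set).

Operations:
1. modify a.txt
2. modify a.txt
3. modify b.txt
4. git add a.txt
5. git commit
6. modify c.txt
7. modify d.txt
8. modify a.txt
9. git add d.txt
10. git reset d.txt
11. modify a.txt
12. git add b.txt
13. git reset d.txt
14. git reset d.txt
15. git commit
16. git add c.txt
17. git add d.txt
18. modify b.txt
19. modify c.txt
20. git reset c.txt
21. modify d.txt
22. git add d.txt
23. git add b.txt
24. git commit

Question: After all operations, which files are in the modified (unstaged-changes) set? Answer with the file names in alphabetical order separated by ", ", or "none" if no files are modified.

Answer: a.txt, c.txt

Derivation:
After op 1 (modify a.txt): modified={a.txt} staged={none}
After op 2 (modify a.txt): modified={a.txt} staged={none}
After op 3 (modify b.txt): modified={a.txt, b.txt} staged={none}
After op 4 (git add a.txt): modified={b.txt} staged={a.txt}
After op 5 (git commit): modified={b.txt} staged={none}
After op 6 (modify c.txt): modified={b.txt, c.txt} staged={none}
After op 7 (modify d.txt): modified={b.txt, c.txt, d.txt} staged={none}
After op 8 (modify a.txt): modified={a.txt, b.txt, c.txt, d.txt} staged={none}
After op 9 (git add d.txt): modified={a.txt, b.txt, c.txt} staged={d.txt}
After op 10 (git reset d.txt): modified={a.txt, b.txt, c.txt, d.txt} staged={none}
After op 11 (modify a.txt): modified={a.txt, b.txt, c.txt, d.txt} staged={none}
After op 12 (git add b.txt): modified={a.txt, c.txt, d.txt} staged={b.txt}
After op 13 (git reset d.txt): modified={a.txt, c.txt, d.txt} staged={b.txt}
After op 14 (git reset d.txt): modified={a.txt, c.txt, d.txt} staged={b.txt}
After op 15 (git commit): modified={a.txt, c.txt, d.txt} staged={none}
After op 16 (git add c.txt): modified={a.txt, d.txt} staged={c.txt}
After op 17 (git add d.txt): modified={a.txt} staged={c.txt, d.txt}
After op 18 (modify b.txt): modified={a.txt, b.txt} staged={c.txt, d.txt}
After op 19 (modify c.txt): modified={a.txt, b.txt, c.txt} staged={c.txt, d.txt}
After op 20 (git reset c.txt): modified={a.txt, b.txt, c.txt} staged={d.txt}
After op 21 (modify d.txt): modified={a.txt, b.txt, c.txt, d.txt} staged={d.txt}
After op 22 (git add d.txt): modified={a.txt, b.txt, c.txt} staged={d.txt}
After op 23 (git add b.txt): modified={a.txt, c.txt} staged={b.txt, d.txt}
After op 24 (git commit): modified={a.txt, c.txt} staged={none}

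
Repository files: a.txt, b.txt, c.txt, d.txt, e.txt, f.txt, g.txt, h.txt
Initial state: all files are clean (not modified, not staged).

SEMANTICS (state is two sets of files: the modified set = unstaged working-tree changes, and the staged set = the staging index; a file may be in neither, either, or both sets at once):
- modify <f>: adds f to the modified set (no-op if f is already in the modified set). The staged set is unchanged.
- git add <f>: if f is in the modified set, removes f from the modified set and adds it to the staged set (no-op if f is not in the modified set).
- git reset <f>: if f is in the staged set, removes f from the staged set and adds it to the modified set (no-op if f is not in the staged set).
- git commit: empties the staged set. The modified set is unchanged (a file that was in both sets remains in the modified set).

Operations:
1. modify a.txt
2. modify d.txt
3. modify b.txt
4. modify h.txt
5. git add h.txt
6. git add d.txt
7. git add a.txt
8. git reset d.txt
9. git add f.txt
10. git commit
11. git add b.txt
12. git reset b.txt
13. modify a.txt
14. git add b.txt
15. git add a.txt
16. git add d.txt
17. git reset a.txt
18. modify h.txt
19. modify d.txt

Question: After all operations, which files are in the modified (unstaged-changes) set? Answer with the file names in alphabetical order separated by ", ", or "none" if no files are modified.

Answer: a.txt, d.txt, h.txt

Derivation:
After op 1 (modify a.txt): modified={a.txt} staged={none}
After op 2 (modify d.txt): modified={a.txt, d.txt} staged={none}
After op 3 (modify b.txt): modified={a.txt, b.txt, d.txt} staged={none}
After op 4 (modify h.txt): modified={a.txt, b.txt, d.txt, h.txt} staged={none}
After op 5 (git add h.txt): modified={a.txt, b.txt, d.txt} staged={h.txt}
After op 6 (git add d.txt): modified={a.txt, b.txt} staged={d.txt, h.txt}
After op 7 (git add a.txt): modified={b.txt} staged={a.txt, d.txt, h.txt}
After op 8 (git reset d.txt): modified={b.txt, d.txt} staged={a.txt, h.txt}
After op 9 (git add f.txt): modified={b.txt, d.txt} staged={a.txt, h.txt}
After op 10 (git commit): modified={b.txt, d.txt} staged={none}
After op 11 (git add b.txt): modified={d.txt} staged={b.txt}
After op 12 (git reset b.txt): modified={b.txt, d.txt} staged={none}
After op 13 (modify a.txt): modified={a.txt, b.txt, d.txt} staged={none}
After op 14 (git add b.txt): modified={a.txt, d.txt} staged={b.txt}
After op 15 (git add a.txt): modified={d.txt} staged={a.txt, b.txt}
After op 16 (git add d.txt): modified={none} staged={a.txt, b.txt, d.txt}
After op 17 (git reset a.txt): modified={a.txt} staged={b.txt, d.txt}
After op 18 (modify h.txt): modified={a.txt, h.txt} staged={b.txt, d.txt}
After op 19 (modify d.txt): modified={a.txt, d.txt, h.txt} staged={b.txt, d.txt}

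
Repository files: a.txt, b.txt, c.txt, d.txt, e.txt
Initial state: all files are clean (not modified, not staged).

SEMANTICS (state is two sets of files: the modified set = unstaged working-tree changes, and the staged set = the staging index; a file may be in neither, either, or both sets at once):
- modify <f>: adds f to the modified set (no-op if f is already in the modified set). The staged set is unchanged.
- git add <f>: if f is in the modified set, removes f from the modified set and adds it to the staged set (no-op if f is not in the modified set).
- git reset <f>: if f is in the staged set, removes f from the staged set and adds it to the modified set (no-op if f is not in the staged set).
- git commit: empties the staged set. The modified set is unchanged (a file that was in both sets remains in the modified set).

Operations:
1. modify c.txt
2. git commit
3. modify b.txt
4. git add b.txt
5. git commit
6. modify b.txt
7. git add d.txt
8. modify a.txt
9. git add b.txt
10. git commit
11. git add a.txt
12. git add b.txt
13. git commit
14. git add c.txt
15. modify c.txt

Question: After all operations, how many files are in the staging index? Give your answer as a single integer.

Answer: 1

Derivation:
After op 1 (modify c.txt): modified={c.txt} staged={none}
After op 2 (git commit): modified={c.txt} staged={none}
After op 3 (modify b.txt): modified={b.txt, c.txt} staged={none}
After op 4 (git add b.txt): modified={c.txt} staged={b.txt}
After op 5 (git commit): modified={c.txt} staged={none}
After op 6 (modify b.txt): modified={b.txt, c.txt} staged={none}
After op 7 (git add d.txt): modified={b.txt, c.txt} staged={none}
After op 8 (modify a.txt): modified={a.txt, b.txt, c.txt} staged={none}
After op 9 (git add b.txt): modified={a.txt, c.txt} staged={b.txt}
After op 10 (git commit): modified={a.txt, c.txt} staged={none}
After op 11 (git add a.txt): modified={c.txt} staged={a.txt}
After op 12 (git add b.txt): modified={c.txt} staged={a.txt}
After op 13 (git commit): modified={c.txt} staged={none}
After op 14 (git add c.txt): modified={none} staged={c.txt}
After op 15 (modify c.txt): modified={c.txt} staged={c.txt}
Final staged set: {c.txt} -> count=1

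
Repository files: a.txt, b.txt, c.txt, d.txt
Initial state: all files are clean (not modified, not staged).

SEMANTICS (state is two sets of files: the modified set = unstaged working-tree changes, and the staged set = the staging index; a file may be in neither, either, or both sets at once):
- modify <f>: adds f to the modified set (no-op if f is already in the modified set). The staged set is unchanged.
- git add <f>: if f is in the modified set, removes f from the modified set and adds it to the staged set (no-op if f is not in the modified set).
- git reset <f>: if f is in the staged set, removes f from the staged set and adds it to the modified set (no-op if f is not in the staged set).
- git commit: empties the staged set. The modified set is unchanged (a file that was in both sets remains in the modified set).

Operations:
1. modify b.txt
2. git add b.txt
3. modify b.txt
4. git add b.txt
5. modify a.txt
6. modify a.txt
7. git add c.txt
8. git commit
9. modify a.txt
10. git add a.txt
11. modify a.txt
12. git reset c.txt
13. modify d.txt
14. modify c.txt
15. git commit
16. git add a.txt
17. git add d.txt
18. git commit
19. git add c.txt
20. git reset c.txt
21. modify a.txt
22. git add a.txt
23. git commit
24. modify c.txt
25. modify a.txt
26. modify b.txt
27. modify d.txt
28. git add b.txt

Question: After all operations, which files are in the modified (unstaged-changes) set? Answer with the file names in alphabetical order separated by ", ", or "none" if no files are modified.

After op 1 (modify b.txt): modified={b.txt} staged={none}
After op 2 (git add b.txt): modified={none} staged={b.txt}
After op 3 (modify b.txt): modified={b.txt} staged={b.txt}
After op 4 (git add b.txt): modified={none} staged={b.txt}
After op 5 (modify a.txt): modified={a.txt} staged={b.txt}
After op 6 (modify a.txt): modified={a.txt} staged={b.txt}
After op 7 (git add c.txt): modified={a.txt} staged={b.txt}
After op 8 (git commit): modified={a.txt} staged={none}
After op 9 (modify a.txt): modified={a.txt} staged={none}
After op 10 (git add a.txt): modified={none} staged={a.txt}
After op 11 (modify a.txt): modified={a.txt} staged={a.txt}
After op 12 (git reset c.txt): modified={a.txt} staged={a.txt}
After op 13 (modify d.txt): modified={a.txt, d.txt} staged={a.txt}
After op 14 (modify c.txt): modified={a.txt, c.txt, d.txt} staged={a.txt}
After op 15 (git commit): modified={a.txt, c.txt, d.txt} staged={none}
After op 16 (git add a.txt): modified={c.txt, d.txt} staged={a.txt}
After op 17 (git add d.txt): modified={c.txt} staged={a.txt, d.txt}
After op 18 (git commit): modified={c.txt} staged={none}
After op 19 (git add c.txt): modified={none} staged={c.txt}
After op 20 (git reset c.txt): modified={c.txt} staged={none}
After op 21 (modify a.txt): modified={a.txt, c.txt} staged={none}
After op 22 (git add a.txt): modified={c.txt} staged={a.txt}
After op 23 (git commit): modified={c.txt} staged={none}
After op 24 (modify c.txt): modified={c.txt} staged={none}
After op 25 (modify a.txt): modified={a.txt, c.txt} staged={none}
After op 26 (modify b.txt): modified={a.txt, b.txt, c.txt} staged={none}
After op 27 (modify d.txt): modified={a.txt, b.txt, c.txt, d.txt} staged={none}
After op 28 (git add b.txt): modified={a.txt, c.txt, d.txt} staged={b.txt}

Answer: a.txt, c.txt, d.txt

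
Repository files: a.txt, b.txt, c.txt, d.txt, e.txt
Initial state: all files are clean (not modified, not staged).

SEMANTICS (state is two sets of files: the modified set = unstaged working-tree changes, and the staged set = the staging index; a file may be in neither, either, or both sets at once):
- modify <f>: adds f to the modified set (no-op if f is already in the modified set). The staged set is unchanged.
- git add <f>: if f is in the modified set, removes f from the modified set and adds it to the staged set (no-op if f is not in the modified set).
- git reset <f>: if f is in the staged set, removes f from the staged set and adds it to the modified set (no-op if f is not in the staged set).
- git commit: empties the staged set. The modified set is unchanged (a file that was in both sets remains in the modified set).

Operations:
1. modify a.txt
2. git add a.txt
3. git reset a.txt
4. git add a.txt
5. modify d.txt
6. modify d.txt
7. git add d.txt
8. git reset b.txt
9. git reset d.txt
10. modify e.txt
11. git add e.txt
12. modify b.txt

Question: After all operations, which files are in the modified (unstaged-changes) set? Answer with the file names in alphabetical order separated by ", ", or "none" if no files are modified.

Answer: b.txt, d.txt

Derivation:
After op 1 (modify a.txt): modified={a.txt} staged={none}
After op 2 (git add a.txt): modified={none} staged={a.txt}
After op 3 (git reset a.txt): modified={a.txt} staged={none}
After op 4 (git add a.txt): modified={none} staged={a.txt}
After op 5 (modify d.txt): modified={d.txt} staged={a.txt}
After op 6 (modify d.txt): modified={d.txt} staged={a.txt}
After op 7 (git add d.txt): modified={none} staged={a.txt, d.txt}
After op 8 (git reset b.txt): modified={none} staged={a.txt, d.txt}
After op 9 (git reset d.txt): modified={d.txt} staged={a.txt}
After op 10 (modify e.txt): modified={d.txt, e.txt} staged={a.txt}
After op 11 (git add e.txt): modified={d.txt} staged={a.txt, e.txt}
After op 12 (modify b.txt): modified={b.txt, d.txt} staged={a.txt, e.txt}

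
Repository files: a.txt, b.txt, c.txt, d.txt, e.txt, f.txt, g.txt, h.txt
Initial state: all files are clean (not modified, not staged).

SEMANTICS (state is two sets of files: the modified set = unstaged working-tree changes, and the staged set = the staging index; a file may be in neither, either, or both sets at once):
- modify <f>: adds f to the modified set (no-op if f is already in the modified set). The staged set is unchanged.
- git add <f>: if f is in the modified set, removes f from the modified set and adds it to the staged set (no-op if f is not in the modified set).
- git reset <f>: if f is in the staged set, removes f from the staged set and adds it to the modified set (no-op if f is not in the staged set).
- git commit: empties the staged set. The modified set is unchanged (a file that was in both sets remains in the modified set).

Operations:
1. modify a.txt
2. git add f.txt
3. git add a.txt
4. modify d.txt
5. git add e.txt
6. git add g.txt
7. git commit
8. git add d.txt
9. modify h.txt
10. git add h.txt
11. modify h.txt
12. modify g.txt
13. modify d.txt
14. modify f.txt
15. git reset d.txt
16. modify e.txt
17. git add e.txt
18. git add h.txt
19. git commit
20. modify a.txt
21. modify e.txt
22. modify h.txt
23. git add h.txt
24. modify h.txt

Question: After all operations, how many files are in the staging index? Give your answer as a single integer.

Answer: 1

Derivation:
After op 1 (modify a.txt): modified={a.txt} staged={none}
After op 2 (git add f.txt): modified={a.txt} staged={none}
After op 3 (git add a.txt): modified={none} staged={a.txt}
After op 4 (modify d.txt): modified={d.txt} staged={a.txt}
After op 5 (git add e.txt): modified={d.txt} staged={a.txt}
After op 6 (git add g.txt): modified={d.txt} staged={a.txt}
After op 7 (git commit): modified={d.txt} staged={none}
After op 8 (git add d.txt): modified={none} staged={d.txt}
After op 9 (modify h.txt): modified={h.txt} staged={d.txt}
After op 10 (git add h.txt): modified={none} staged={d.txt, h.txt}
After op 11 (modify h.txt): modified={h.txt} staged={d.txt, h.txt}
After op 12 (modify g.txt): modified={g.txt, h.txt} staged={d.txt, h.txt}
After op 13 (modify d.txt): modified={d.txt, g.txt, h.txt} staged={d.txt, h.txt}
After op 14 (modify f.txt): modified={d.txt, f.txt, g.txt, h.txt} staged={d.txt, h.txt}
After op 15 (git reset d.txt): modified={d.txt, f.txt, g.txt, h.txt} staged={h.txt}
After op 16 (modify e.txt): modified={d.txt, e.txt, f.txt, g.txt, h.txt} staged={h.txt}
After op 17 (git add e.txt): modified={d.txt, f.txt, g.txt, h.txt} staged={e.txt, h.txt}
After op 18 (git add h.txt): modified={d.txt, f.txt, g.txt} staged={e.txt, h.txt}
After op 19 (git commit): modified={d.txt, f.txt, g.txt} staged={none}
After op 20 (modify a.txt): modified={a.txt, d.txt, f.txt, g.txt} staged={none}
After op 21 (modify e.txt): modified={a.txt, d.txt, e.txt, f.txt, g.txt} staged={none}
After op 22 (modify h.txt): modified={a.txt, d.txt, e.txt, f.txt, g.txt, h.txt} staged={none}
After op 23 (git add h.txt): modified={a.txt, d.txt, e.txt, f.txt, g.txt} staged={h.txt}
After op 24 (modify h.txt): modified={a.txt, d.txt, e.txt, f.txt, g.txt, h.txt} staged={h.txt}
Final staged set: {h.txt} -> count=1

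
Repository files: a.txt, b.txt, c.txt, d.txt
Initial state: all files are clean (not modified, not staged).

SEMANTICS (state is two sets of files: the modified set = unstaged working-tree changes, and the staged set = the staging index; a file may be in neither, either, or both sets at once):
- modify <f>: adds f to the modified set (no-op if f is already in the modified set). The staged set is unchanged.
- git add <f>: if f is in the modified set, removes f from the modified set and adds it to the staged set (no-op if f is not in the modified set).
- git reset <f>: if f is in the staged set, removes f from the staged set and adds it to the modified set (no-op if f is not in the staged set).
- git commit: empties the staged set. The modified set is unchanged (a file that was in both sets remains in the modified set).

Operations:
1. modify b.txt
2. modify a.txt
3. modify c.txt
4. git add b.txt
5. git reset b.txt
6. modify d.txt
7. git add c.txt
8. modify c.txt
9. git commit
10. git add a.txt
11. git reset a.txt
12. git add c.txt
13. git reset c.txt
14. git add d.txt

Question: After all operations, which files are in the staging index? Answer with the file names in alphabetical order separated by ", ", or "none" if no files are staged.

Answer: d.txt

Derivation:
After op 1 (modify b.txt): modified={b.txt} staged={none}
After op 2 (modify a.txt): modified={a.txt, b.txt} staged={none}
After op 3 (modify c.txt): modified={a.txt, b.txt, c.txt} staged={none}
After op 4 (git add b.txt): modified={a.txt, c.txt} staged={b.txt}
After op 5 (git reset b.txt): modified={a.txt, b.txt, c.txt} staged={none}
After op 6 (modify d.txt): modified={a.txt, b.txt, c.txt, d.txt} staged={none}
After op 7 (git add c.txt): modified={a.txt, b.txt, d.txt} staged={c.txt}
After op 8 (modify c.txt): modified={a.txt, b.txt, c.txt, d.txt} staged={c.txt}
After op 9 (git commit): modified={a.txt, b.txt, c.txt, d.txt} staged={none}
After op 10 (git add a.txt): modified={b.txt, c.txt, d.txt} staged={a.txt}
After op 11 (git reset a.txt): modified={a.txt, b.txt, c.txt, d.txt} staged={none}
After op 12 (git add c.txt): modified={a.txt, b.txt, d.txt} staged={c.txt}
After op 13 (git reset c.txt): modified={a.txt, b.txt, c.txt, d.txt} staged={none}
After op 14 (git add d.txt): modified={a.txt, b.txt, c.txt} staged={d.txt}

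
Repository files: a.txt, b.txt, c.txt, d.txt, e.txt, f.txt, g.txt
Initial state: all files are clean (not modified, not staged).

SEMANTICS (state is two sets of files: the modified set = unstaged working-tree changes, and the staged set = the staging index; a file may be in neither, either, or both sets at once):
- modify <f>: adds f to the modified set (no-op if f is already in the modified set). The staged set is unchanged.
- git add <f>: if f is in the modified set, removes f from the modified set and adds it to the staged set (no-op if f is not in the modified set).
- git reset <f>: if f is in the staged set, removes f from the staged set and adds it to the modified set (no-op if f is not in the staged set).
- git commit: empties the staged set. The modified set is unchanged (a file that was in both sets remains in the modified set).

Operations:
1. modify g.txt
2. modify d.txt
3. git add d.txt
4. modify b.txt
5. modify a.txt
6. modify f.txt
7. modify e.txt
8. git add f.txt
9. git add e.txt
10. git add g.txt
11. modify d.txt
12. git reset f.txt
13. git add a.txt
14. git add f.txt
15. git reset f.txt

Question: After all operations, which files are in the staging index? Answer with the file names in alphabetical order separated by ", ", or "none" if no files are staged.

Answer: a.txt, d.txt, e.txt, g.txt

Derivation:
After op 1 (modify g.txt): modified={g.txt} staged={none}
After op 2 (modify d.txt): modified={d.txt, g.txt} staged={none}
After op 3 (git add d.txt): modified={g.txt} staged={d.txt}
After op 4 (modify b.txt): modified={b.txt, g.txt} staged={d.txt}
After op 5 (modify a.txt): modified={a.txt, b.txt, g.txt} staged={d.txt}
After op 6 (modify f.txt): modified={a.txt, b.txt, f.txt, g.txt} staged={d.txt}
After op 7 (modify e.txt): modified={a.txt, b.txt, e.txt, f.txt, g.txt} staged={d.txt}
After op 8 (git add f.txt): modified={a.txt, b.txt, e.txt, g.txt} staged={d.txt, f.txt}
After op 9 (git add e.txt): modified={a.txt, b.txt, g.txt} staged={d.txt, e.txt, f.txt}
After op 10 (git add g.txt): modified={a.txt, b.txt} staged={d.txt, e.txt, f.txt, g.txt}
After op 11 (modify d.txt): modified={a.txt, b.txt, d.txt} staged={d.txt, e.txt, f.txt, g.txt}
After op 12 (git reset f.txt): modified={a.txt, b.txt, d.txt, f.txt} staged={d.txt, e.txt, g.txt}
After op 13 (git add a.txt): modified={b.txt, d.txt, f.txt} staged={a.txt, d.txt, e.txt, g.txt}
After op 14 (git add f.txt): modified={b.txt, d.txt} staged={a.txt, d.txt, e.txt, f.txt, g.txt}
After op 15 (git reset f.txt): modified={b.txt, d.txt, f.txt} staged={a.txt, d.txt, e.txt, g.txt}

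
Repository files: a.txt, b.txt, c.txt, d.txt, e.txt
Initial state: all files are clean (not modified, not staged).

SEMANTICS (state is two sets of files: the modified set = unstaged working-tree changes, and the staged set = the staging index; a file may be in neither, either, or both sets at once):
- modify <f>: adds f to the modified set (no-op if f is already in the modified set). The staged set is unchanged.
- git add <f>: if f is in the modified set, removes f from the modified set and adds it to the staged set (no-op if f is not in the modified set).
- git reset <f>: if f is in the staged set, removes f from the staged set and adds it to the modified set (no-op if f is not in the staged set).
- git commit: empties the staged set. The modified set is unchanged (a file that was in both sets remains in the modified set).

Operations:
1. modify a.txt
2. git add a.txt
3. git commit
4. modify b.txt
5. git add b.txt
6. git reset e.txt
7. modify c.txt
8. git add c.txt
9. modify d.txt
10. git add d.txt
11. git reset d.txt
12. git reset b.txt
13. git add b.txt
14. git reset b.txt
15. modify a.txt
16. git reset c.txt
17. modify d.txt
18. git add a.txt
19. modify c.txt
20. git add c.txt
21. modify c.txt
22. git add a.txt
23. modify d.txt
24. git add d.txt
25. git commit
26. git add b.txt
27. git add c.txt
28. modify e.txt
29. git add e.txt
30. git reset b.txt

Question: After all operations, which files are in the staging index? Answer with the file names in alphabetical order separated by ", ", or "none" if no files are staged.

Answer: c.txt, e.txt

Derivation:
After op 1 (modify a.txt): modified={a.txt} staged={none}
After op 2 (git add a.txt): modified={none} staged={a.txt}
After op 3 (git commit): modified={none} staged={none}
After op 4 (modify b.txt): modified={b.txt} staged={none}
After op 5 (git add b.txt): modified={none} staged={b.txt}
After op 6 (git reset e.txt): modified={none} staged={b.txt}
After op 7 (modify c.txt): modified={c.txt} staged={b.txt}
After op 8 (git add c.txt): modified={none} staged={b.txt, c.txt}
After op 9 (modify d.txt): modified={d.txt} staged={b.txt, c.txt}
After op 10 (git add d.txt): modified={none} staged={b.txt, c.txt, d.txt}
After op 11 (git reset d.txt): modified={d.txt} staged={b.txt, c.txt}
After op 12 (git reset b.txt): modified={b.txt, d.txt} staged={c.txt}
After op 13 (git add b.txt): modified={d.txt} staged={b.txt, c.txt}
After op 14 (git reset b.txt): modified={b.txt, d.txt} staged={c.txt}
After op 15 (modify a.txt): modified={a.txt, b.txt, d.txt} staged={c.txt}
After op 16 (git reset c.txt): modified={a.txt, b.txt, c.txt, d.txt} staged={none}
After op 17 (modify d.txt): modified={a.txt, b.txt, c.txt, d.txt} staged={none}
After op 18 (git add a.txt): modified={b.txt, c.txt, d.txt} staged={a.txt}
After op 19 (modify c.txt): modified={b.txt, c.txt, d.txt} staged={a.txt}
After op 20 (git add c.txt): modified={b.txt, d.txt} staged={a.txt, c.txt}
After op 21 (modify c.txt): modified={b.txt, c.txt, d.txt} staged={a.txt, c.txt}
After op 22 (git add a.txt): modified={b.txt, c.txt, d.txt} staged={a.txt, c.txt}
After op 23 (modify d.txt): modified={b.txt, c.txt, d.txt} staged={a.txt, c.txt}
After op 24 (git add d.txt): modified={b.txt, c.txt} staged={a.txt, c.txt, d.txt}
After op 25 (git commit): modified={b.txt, c.txt} staged={none}
After op 26 (git add b.txt): modified={c.txt} staged={b.txt}
After op 27 (git add c.txt): modified={none} staged={b.txt, c.txt}
After op 28 (modify e.txt): modified={e.txt} staged={b.txt, c.txt}
After op 29 (git add e.txt): modified={none} staged={b.txt, c.txt, e.txt}
After op 30 (git reset b.txt): modified={b.txt} staged={c.txt, e.txt}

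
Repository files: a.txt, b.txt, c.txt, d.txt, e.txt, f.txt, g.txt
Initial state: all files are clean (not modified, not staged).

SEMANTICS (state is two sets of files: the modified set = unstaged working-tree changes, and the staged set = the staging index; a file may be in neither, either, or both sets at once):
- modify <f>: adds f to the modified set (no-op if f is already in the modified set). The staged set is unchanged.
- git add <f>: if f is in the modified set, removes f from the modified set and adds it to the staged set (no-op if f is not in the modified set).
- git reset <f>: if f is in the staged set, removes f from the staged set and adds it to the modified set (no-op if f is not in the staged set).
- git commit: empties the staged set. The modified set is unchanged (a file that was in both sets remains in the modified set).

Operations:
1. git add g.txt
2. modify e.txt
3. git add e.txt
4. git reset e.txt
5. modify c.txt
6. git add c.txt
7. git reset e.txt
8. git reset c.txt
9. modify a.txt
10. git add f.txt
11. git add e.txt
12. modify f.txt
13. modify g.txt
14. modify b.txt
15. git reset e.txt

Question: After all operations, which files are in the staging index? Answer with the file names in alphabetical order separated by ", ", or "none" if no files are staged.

After op 1 (git add g.txt): modified={none} staged={none}
After op 2 (modify e.txt): modified={e.txt} staged={none}
After op 3 (git add e.txt): modified={none} staged={e.txt}
After op 4 (git reset e.txt): modified={e.txt} staged={none}
After op 5 (modify c.txt): modified={c.txt, e.txt} staged={none}
After op 6 (git add c.txt): modified={e.txt} staged={c.txt}
After op 7 (git reset e.txt): modified={e.txt} staged={c.txt}
After op 8 (git reset c.txt): modified={c.txt, e.txt} staged={none}
After op 9 (modify a.txt): modified={a.txt, c.txt, e.txt} staged={none}
After op 10 (git add f.txt): modified={a.txt, c.txt, e.txt} staged={none}
After op 11 (git add e.txt): modified={a.txt, c.txt} staged={e.txt}
After op 12 (modify f.txt): modified={a.txt, c.txt, f.txt} staged={e.txt}
After op 13 (modify g.txt): modified={a.txt, c.txt, f.txt, g.txt} staged={e.txt}
After op 14 (modify b.txt): modified={a.txt, b.txt, c.txt, f.txt, g.txt} staged={e.txt}
After op 15 (git reset e.txt): modified={a.txt, b.txt, c.txt, e.txt, f.txt, g.txt} staged={none}

Answer: none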